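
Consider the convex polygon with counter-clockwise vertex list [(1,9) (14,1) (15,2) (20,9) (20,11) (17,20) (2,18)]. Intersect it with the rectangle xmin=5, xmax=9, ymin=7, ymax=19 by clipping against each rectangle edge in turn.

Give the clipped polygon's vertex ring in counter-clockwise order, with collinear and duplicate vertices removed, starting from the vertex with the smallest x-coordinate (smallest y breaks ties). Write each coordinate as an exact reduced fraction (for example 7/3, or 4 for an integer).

1. After x ≥ 5: [(5,85/13) (14,1) (15,2) (20,9) (20,11) (17,20) (5,92/5)]
2. After x ≤ 9: [(5,85/13) (9,53/13) (9,284/15) (5,92/5)]
3. After y ≥ 7: [(5,7) (9,7) (9,284/15) (5,92/5)]
4. After y ≤ 19: [(5,7) (9,7) (9,284/15) (5,92/5)]
5. Canonical ring: [(5,7) (9,7) (9,284/15) (5,92/5)]

Clipped polygon: [(5,7) (9,7) (9,284/15) (5,92/5)]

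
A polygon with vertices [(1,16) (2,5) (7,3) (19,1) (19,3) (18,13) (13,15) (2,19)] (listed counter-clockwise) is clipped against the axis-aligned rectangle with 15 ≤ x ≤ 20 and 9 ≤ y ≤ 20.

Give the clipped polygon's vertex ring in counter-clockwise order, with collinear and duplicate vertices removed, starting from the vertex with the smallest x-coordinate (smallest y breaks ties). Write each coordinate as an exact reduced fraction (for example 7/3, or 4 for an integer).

Clipped polygon: [(15,9) (92/5,9) (18,13) (15,71/5)]

1. After x ≥ 15: [(15,5/3) (19,1) (19,3) (18,13) (15,71/5)]
2. After x ≤ 20: [(15,5/3) (19,1) (19,3) (18,13) (15,71/5)]
3. After y ≥ 9: [(15,9) (92/5,9) (18,13) (15,71/5)]
4. After y ≤ 20: [(15,9) (92/5,9) (18,13) (15,71/5)]
5. Canonical ring: [(15,9) (92/5,9) (18,13) (15,71/5)]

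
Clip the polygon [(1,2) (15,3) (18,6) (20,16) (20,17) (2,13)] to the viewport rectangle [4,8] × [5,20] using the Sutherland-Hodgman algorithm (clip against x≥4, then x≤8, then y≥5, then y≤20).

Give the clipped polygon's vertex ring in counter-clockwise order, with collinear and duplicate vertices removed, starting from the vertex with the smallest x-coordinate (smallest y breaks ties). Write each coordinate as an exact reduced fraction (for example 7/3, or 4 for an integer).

Clipped polygon: [(4,5) (8,5) (8,43/3) (4,121/9)]

1. After x ≥ 4: [(4,31/14) (15,3) (18,6) (20,16) (20,17) (4,121/9)]
2. After x ≤ 8: [(4,31/14) (8,5/2) (8,43/3) (4,121/9)]
3. After y ≥ 5: [(4,5) (8,5) (8,43/3) (4,121/9)]
4. After y ≤ 20: [(4,5) (8,5) (8,43/3) (4,121/9)]
5. Canonical ring: [(4,5) (8,5) (8,43/3) (4,121/9)]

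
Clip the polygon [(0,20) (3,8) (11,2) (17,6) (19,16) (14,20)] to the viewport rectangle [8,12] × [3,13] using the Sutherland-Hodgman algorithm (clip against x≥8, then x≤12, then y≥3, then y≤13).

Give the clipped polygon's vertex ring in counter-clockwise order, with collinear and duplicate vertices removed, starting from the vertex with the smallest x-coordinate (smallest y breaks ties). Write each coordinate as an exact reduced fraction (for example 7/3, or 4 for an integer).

1. After x ≥ 8: [(8,20) (8,17/4) (11,2) (17,6) (19,16) (14,20)]
2. After x ≤ 12: [(12,20) (8,20) (8,17/4) (11,2) (12,8/3)]
3. After y ≥ 3: [(12,3) (12,20) (8,20) (8,17/4) (29/3,3)]
4. After y ≤ 13: [(12,3) (12,13) (8,13) (8,17/4) (29/3,3)]
5. Canonical ring: [(8,17/4) (29/3,3) (12,3) (12,13) (8,13)]

Clipped polygon: [(8,17/4) (29/3,3) (12,3) (12,13) (8,13)]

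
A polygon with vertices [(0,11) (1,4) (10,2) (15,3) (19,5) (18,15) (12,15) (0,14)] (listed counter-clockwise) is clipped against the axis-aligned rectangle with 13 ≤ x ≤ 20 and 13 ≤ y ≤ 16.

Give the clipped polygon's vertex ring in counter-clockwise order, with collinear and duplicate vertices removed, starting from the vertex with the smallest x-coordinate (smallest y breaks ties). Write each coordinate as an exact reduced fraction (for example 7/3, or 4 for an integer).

1. After x ≥ 13: [(13,13/5) (15,3) (19,5) (18,15) (13,15)]
2. After x ≤ 20: [(13,13/5) (15,3) (19,5) (18,15) (13,15)]
3. After y ≥ 13: [(13,13) (91/5,13) (18,15) (13,15)]
4. After y ≤ 16: [(13,13) (91/5,13) (18,15) (13,15)]
5. Canonical ring: [(13,13) (91/5,13) (18,15) (13,15)]

Clipped polygon: [(13,13) (91/5,13) (18,15) (13,15)]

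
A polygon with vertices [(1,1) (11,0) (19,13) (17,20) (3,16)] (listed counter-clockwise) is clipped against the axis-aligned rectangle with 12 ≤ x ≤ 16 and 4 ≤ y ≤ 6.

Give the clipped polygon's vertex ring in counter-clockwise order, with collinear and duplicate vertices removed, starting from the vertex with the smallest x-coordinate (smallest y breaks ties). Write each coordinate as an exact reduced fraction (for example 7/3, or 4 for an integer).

1. After x ≥ 12: [(12,13/8) (19,13) (17,20) (12,130/7)]
2. After x ≤ 16: [(12,13/8) (16,65/8) (16,138/7) (12,130/7)]
3. After y ≥ 4: [(12,4) (175/13,4) (16,65/8) (16,138/7) (12,130/7)]
4. After y ≤ 6: [(12,6) (12,4) (175/13,4) (191/13,6)]
5. Canonical ring: [(12,4) (175/13,4) (191/13,6) (12,6)]

Clipped polygon: [(12,4) (175/13,4) (191/13,6) (12,6)]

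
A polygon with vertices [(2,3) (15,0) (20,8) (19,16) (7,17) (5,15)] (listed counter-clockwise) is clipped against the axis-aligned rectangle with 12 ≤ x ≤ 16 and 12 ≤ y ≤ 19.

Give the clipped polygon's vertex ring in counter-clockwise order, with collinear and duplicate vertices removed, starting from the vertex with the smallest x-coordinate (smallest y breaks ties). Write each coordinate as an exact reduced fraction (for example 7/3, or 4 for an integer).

Clipped polygon: [(12,12) (16,12) (16,65/4) (12,199/12)]

1. After x ≥ 12: [(12,9/13) (15,0) (20,8) (19,16) (12,199/12)]
2. After x ≤ 16: [(12,9/13) (15,0) (16,8/5) (16,65/4) (12,199/12)]
3. After y ≥ 12: [(12,12) (16,12) (16,65/4) (12,199/12)]
4. After y ≤ 19: [(12,12) (16,12) (16,65/4) (12,199/12)]
5. Canonical ring: [(12,12) (16,12) (16,65/4) (12,199/12)]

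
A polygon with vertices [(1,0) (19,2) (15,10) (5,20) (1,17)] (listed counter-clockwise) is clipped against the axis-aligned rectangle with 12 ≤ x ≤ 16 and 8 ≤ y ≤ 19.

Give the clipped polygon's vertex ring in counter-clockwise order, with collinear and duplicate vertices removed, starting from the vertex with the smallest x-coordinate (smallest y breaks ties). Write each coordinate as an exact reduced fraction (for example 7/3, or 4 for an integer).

1. After x ≥ 12: [(12,11/9) (19,2) (15,10) (12,13)]
2. After x ≤ 16: [(12,11/9) (16,5/3) (16,8) (15,10) (12,13)]
3. After y ≥ 8: [(12,8) (16,8) (16,8) (15,10) (12,13)]
4. After y ≤ 19: [(12,8) (16,8) (16,8) (15,10) (12,13)]
5. Canonical ring: [(12,8) (16,8) (15,10) (12,13)]

Clipped polygon: [(12,8) (16,8) (15,10) (12,13)]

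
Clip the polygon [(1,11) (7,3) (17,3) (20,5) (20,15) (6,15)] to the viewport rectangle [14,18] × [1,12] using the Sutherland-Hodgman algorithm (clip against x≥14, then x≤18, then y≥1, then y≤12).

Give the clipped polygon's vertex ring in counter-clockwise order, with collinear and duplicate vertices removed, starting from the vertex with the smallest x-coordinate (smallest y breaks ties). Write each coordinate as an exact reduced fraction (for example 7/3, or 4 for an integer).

1. After x ≥ 14: [(14,3) (17,3) (20,5) (20,15) (14,15)]
2. After x ≤ 18: [(14,3) (17,3) (18,11/3) (18,15) (14,15)]
3. After y ≥ 1: [(14,3) (17,3) (18,11/3) (18,15) (14,15)]
4. After y ≤ 12: [(14,12) (14,3) (17,3) (18,11/3) (18,12)]
5. Canonical ring: [(14,3) (17,3) (18,11/3) (18,12) (14,12)]

Clipped polygon: [(14,3) (17,3) (18,11/3) (18,12) (14,12)]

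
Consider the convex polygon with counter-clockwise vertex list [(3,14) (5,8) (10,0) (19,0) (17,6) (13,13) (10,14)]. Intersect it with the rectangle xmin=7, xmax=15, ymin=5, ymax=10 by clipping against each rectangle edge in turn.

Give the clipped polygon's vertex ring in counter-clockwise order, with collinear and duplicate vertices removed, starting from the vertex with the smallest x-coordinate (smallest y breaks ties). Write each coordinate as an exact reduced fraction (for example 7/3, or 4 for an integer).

1. After x ≥ 7: [(7,14) (7,24/5) (10,0) (19,0) (17,6) (13,13) (10,14)]
2. After x ≤ 15: [(7,14) (7,24/5) (10,0) (15,0) (15,19/2) (13,13) (10,14)]
3. After y ≥ 5: [(7,14) (7,5) (15,5) (15,19/2) (13,13) (10,14)]
4. After y ≤ 10: [(7,10) (7,5) (15,5) (15,19/2) (103/7,10)]
5. Canonical ring: [(7,5) (15,5) (15,19/2) (103/7,10) (7,10)]

Clipped polygon: [(7,5) (15,5) (15,19/2) (103/7,10) (7,10)]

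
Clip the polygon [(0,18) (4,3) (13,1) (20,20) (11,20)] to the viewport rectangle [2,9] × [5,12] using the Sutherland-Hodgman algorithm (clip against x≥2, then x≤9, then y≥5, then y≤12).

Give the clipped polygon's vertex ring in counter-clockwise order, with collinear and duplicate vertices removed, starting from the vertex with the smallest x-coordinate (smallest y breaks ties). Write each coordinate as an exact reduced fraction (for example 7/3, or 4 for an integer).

Clipped polygon: [(2,21/2) (52/15,5) (9,5) (9,12) (2,12)]

1. After x ≥ 2: [(2,202/11) (2,21/2) (4,3) (13,1) (20,20) (11,20)]
2. After x ≤ 9: [(9,216/11) (2,202/11) (2,21/2) (4,3) (9,17/9)]
3. After y ≥ 5: [(9,5) (9,216/11) (2,202/11) (2,21/2) (52/15,5)]
4. After y ≤ 12: [(9,5) (9,12) (2,12) (2,21/2) (52/15,5)]
5. Canonical ring: [(2,21/2) (52/15,5) (9,5) (9,12) (2,12)]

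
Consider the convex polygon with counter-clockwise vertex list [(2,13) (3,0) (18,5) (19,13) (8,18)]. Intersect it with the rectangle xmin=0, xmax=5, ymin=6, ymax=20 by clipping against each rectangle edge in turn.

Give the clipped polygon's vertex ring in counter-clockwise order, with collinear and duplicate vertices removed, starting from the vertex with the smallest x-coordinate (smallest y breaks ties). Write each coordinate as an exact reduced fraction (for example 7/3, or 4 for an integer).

1. After x ≥ 0: [(2,13) (3,0) (18,5) (19,13) (8,18)]
2. After x ≤ 5: [(5,31/2) (2,13) (3,0) (5,2/3)]
3. After y ≥ 6: [(5,6) (5,31/2) (2,13) (33/13,6)]
4. After y ≤ 20: [(5,6) (5,31/2) (2,13) (33/13,6)]
5. Canonical ring: [(2,13) (33/13,6) (5,6) (5,31/2)]

Clipped polygon: [(2,13) (33/13,6) (5,6) (5,31/2)]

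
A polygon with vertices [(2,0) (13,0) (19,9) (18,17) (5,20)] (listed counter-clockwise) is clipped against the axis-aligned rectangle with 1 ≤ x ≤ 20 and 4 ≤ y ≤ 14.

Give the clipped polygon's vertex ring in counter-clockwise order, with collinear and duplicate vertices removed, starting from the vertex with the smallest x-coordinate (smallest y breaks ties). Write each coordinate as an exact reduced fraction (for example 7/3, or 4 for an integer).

1. After x ≥ 1: [(2,0) (13,0) (19,9) (18,17) (5,20)]
2. After x ≤ 20: [(2,0) (13,0) (19,9) (18,17) (5,20)]
3. After y ≥ 4: [(13/5,4) (47/3,4) (19,9) (18,17) (5,20)]
4. After y ≤ 14: [(41/10,14) (13/5,4) (47/3,4) (19,9) (147/8,14)]
5. Canonical ring: [(13/5,4) (47/3,4) (19,9) (147/8,14) (41/10,14)]

Clipped polygon: [(13/5,4) (47/3,4) (19,9) (147/8,14) (41/10,14)]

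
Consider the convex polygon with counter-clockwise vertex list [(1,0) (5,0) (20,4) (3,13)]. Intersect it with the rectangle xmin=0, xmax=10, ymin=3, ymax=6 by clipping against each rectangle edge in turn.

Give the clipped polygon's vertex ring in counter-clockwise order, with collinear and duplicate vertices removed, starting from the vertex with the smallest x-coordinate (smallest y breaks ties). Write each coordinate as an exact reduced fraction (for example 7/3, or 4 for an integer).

1. After x ≥ 0: [(1,0) (5,0) (20,4) (3,13)]
2. After x ≤ 10: [(1,0) (5,0) (10,4/3) (10,158/17) (3,13)]
3. After y ≥ 3: [(19/13,3) (10,3) (10,158/17) (3,13)]
4. After y ≤ 6: [(25/13,6) (19/13,3) (10,3) (10,6)]
5. Canonical ring: [(19/13,3) (10,3) (10,6) (25/13,6)]

Clipped polygon: [(19/13,3) (10,3) (10,6) (25/13,6)]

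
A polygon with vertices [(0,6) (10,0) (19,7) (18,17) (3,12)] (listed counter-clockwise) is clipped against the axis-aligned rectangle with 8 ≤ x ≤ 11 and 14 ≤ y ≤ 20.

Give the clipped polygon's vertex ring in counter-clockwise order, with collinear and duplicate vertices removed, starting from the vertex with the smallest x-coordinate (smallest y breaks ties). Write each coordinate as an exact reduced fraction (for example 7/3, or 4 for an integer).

1. After x ≥ 8: [(8,6/5) (10,0) (19,7) (18,17) (8,41/3)]
2. After x ≤ 11: [(8,6/5) (10,0) (11,7/9) (11,44/3) (8,41/3)]
3. After y ≥ 14: [(11,14) (11,44/3) (9,14)]
4. After y ≤ 20: [(11,14) (11,44/3) (9,14)]
5. Canonical ring: [(9,14) (11,14) (11,44/3)]

Clipped polygon: [(9,14) (11,14) (11,44/3)]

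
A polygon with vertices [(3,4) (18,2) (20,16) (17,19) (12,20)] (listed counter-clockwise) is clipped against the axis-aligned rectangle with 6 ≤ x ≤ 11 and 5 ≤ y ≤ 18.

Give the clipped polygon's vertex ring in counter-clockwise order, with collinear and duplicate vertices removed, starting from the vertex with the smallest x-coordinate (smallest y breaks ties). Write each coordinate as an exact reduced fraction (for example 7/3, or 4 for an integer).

Clipped polygon: [(6,5) (11,5) (11,18) (87/8,18) (6,28/3)]

1. After x ≥ 6: [(6,28/3) (6,18/5) (18,2) (20,16) (17,19) (12,20)]
2. After x ≤ 11: [(11,164/9) (6,28/3) (6,18/5) (11,44/15)]
3. After y ≥ 5: [(11,5) (11,164/9) (6,28/3) (6,5)]
4. After y ≤ 18: [(11,5) (11,18) (87/8,18) (6,28/3) (6,5)]
5. Canonical ring: [(6,5) (11,5) (11,18) (87/8,18) (6,28/3)]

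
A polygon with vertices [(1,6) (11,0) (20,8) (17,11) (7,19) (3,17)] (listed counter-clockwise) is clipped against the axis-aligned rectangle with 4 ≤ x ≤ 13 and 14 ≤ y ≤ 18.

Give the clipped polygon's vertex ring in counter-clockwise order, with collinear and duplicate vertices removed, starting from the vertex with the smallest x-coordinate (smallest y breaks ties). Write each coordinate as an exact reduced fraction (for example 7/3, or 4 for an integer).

1. After x ≥ 4: [(4,21/5) (11,0) (20,8) (17,11) (7,19) (4,35/2)]
2. After x ≤ 13: [(4,21/5) (11,0) (13,16/9) (13,71/5) (7,19) (4,35/2)]
3. After y ≥ 14: [(4,14) (13,14) (13,71/5) (7,19) (4,35/2)]
4. After y ≤ 18: [(4,14) (13,14) (13,71/5) (33/4,18) (5,18) (4,35/2)]
5. Canonical ring: [(4,14) (13,14) (13,71/5) (33/4,18) (5,18) (4,35/2)]

Clipped polygon: [(4,14) (13,14) (13,71/5) (33/4,18) (5,18) (4,35/2)]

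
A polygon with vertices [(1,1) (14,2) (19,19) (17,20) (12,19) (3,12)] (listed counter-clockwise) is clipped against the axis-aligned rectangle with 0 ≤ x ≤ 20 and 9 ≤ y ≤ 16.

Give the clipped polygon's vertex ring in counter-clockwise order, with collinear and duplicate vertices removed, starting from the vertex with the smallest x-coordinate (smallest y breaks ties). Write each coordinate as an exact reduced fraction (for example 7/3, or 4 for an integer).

1. After x ≥ 0: [(1,1) (14,2) (19,19) (17,20) (12,19) (3,12)]
2. After x ≤ 20: [(1,1) (14,2) (19,19) (17,20) (12,19) (3,12)]
3. After y ≥ 9: [(27/11,9) (273/17,9) (19,19) (17,20) (12,19) (3,12)]
4. After y ≤ 16: [(27/11,9) (273/17,9) (308/17,16) (57/7,16) (3,12)]
5. Canonical ring: [(27/11,9) (273/17,9) (308/17,16) (57/7,16) (3,12)]

Clipped polygon: [(27/11,9) (273/17,9) (308/17,16) (57/7,16) (3,12)]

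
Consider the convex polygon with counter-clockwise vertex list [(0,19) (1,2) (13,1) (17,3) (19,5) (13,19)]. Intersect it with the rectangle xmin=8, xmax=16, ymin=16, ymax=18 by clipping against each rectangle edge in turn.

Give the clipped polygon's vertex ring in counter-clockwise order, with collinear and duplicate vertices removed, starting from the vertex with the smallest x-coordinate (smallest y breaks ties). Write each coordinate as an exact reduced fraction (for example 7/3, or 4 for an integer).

1. After x ≥ 8: [(8,19) (8,17/12) (13,1) (17,3) (19,5) (13,19)]
2. After x ≤ 16: [(8,19) (8,17/12) (13,1) (16,5/2) (16,12) (13,19)]
3. After y ≥ 16: [(8,19) (8,16) (100/7,16) (13,19)]
4. After y ≤ 18: [(8,18) (8,16) (100/7,16) (94/7,18)]
5. Canonical ring: [(8,16) (100/7,16) (94/7,18) (8,18)]

Clipped polygon: [(8,16) (100/7,16) (94/7,18) (8,18)]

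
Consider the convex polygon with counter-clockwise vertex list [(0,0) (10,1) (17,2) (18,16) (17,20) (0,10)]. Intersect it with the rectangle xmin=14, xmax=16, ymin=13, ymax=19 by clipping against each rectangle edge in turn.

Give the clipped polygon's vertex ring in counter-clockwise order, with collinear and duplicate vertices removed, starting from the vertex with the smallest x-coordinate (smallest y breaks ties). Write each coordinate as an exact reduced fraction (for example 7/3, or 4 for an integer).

Clipped polygon: [(14,13) (16,13) (16,19) (153/10,19) (14,310/17)]

1. After x ≥ 14: [(14,11/7) (17,2) (18,16) (17,20) (14,310/17)]
2. After x ≤ 16: [(14,11/7) (16,13/7) (16,330/17) (14,310/17)]
3. After y ≥ 13: [(14,13) (16,13) (16,330/17) (14,310/17)]
4. After y ≤ 19: [(14,13) (16,13) (16,19) (153/10,19) (14,310/17)]
5. Canonical ring: [(14,13) (16,13) (16,19) (153/10,19) (14,310/17)]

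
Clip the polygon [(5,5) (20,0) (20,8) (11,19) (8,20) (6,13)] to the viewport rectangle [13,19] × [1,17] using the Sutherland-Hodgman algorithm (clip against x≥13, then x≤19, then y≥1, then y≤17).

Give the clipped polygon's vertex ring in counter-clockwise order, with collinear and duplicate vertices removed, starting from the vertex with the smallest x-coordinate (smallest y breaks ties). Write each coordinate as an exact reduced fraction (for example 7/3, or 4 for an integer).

Clipped polygon: [(13,7/3) (17,1) (19,1) (19,83/9) (13,149/9)]

1. After x ≥ 13: [(13,7/3) (20,0) (20,8) (13,149/9)]
2. After x ≤ 19: [(13,7/3) (19,1/3) (19,83/9) (13,149/9)]
3. After y ≥ 1: [(13,7/3) (17,1) (19,1) (19,83/9) (13,149/9)]
4. After y ≤ 17: [(13,7/3) (17,1) (19,1) (19,83/9) (13,149/9)]
5. Canonical ring: [(13,7/3) (17,1) (19,1) (19,83/9) (13,149/9)]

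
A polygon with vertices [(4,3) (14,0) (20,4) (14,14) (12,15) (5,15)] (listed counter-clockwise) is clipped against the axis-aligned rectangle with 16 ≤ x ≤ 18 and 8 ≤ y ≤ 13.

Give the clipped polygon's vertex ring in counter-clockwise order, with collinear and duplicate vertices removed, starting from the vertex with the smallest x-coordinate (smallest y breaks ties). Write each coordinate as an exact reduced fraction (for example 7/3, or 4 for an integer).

1. After x ≥ 16: [(16,4/3) (20,4) (16,32/3)]
2. After x ≤ 18: [(16,4/3) (18,8/3) (18,22/3) (16,32/3)]
3. After y ≥ 8: [(16,8) (88/5,8) (16,32/3)]
4. After y ≤ 13: [(16,8) (88/5,8) (16,32/3)]
5. Canonical ring: [(16,8) (88/5,8) (16,32/3)]

Clipped polygon: [(16,8) (88/5,8) (16,32/3)]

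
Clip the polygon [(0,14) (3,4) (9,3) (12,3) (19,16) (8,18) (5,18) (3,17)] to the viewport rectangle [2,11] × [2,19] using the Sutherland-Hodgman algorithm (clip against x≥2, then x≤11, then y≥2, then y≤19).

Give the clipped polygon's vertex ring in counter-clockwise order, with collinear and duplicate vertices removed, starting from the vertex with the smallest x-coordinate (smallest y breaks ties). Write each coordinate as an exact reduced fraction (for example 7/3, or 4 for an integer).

Clipped polygon: [(2,22/3) (3,4) (9,3) (11,3) (11,192/11) (8,18) (5,18) (3,17) (2,16)]

1. After x ≥ 2: [(2,16) (2,22/3) (3,4) (9,3) (12,3) (19,16) (8,18) (5,18) (3,17)]
2. After x ≤ 11: [(2,16) (2,22/3) (3,4) (9,3) (11,3) (11,192/11) (8,18) (5,18) (3,17)]
3. After y ≥ 2: [(2,16) (2,22/3) (3,4) (9,3) (11,3) (11,192/11) (8,18) (5,18) (3,17)]
4. After y ≤ 19: [(2,16) (2,22/3) (3,4) (9,3) (11,3) (11,192/11) (8,18) (5,18) (3,17)]
5. Canonical ring: [(2,22/3) (3,4) (9,3) (11,3) (11,192/11) (8,18) (5,18) (3,17) (2,16)]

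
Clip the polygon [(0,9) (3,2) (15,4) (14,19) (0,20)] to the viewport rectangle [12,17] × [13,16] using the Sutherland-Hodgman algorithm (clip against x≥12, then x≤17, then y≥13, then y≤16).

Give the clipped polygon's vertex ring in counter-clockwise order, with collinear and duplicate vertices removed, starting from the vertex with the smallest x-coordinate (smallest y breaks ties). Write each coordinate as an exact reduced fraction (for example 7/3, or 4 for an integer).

1. After x ≥ 12: [(12,7/2) (15,4) (14,19) (12,134/7)]
2. After x ≤ 17: [(12,7/2) (15,4) (14,19) (12,134/7)]
3. After y ≥ 13: [(12,13) (72/5,13) (14,19) (12,134/7)]
4. After y ≤ 16: [(12,16) (12,13) (72/5,13) (71/5,16)]
5. Canonical ring: [(12,13) (72/5,13) (71/5,16) (12,16)]

Clipped polygon: [(12,13) (72/5,13) (71/5,16) (12,16)]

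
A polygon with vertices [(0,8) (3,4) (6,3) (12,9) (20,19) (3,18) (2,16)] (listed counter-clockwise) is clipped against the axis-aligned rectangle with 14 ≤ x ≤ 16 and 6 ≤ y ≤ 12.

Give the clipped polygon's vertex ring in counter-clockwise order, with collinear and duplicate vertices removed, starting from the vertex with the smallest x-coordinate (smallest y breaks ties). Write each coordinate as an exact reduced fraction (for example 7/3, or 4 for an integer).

1. After x ≥ 14: [(14,23/2) (20,19) (14,317/17)]
2. After x ≤ 16: [(14,23/2) (16,14) (16,319/17) (14,317/17)]
3. After y ≥ 6: [(14,23/2) (16,14) (16,319/17) (14,317/17)]
4. After y ≤ 12: [(14,12) (14,23/2) (72/5,12)]
5. Canonical ring: [(14,23/2) (72/5,12) (14,12)]

Clipped polygon: [(14,23/2) (72/5,12) (14,12)]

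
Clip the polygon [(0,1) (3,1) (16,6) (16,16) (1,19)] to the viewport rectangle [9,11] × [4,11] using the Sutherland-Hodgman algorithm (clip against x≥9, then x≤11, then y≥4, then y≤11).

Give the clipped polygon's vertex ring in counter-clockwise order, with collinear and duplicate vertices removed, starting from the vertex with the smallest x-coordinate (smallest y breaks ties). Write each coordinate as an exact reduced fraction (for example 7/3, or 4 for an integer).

1. After x ≥ 9: [(9,43/13) (16,6) (16,16) (9,87/5)]
2. After x ≤ 11: [(9,43/13) (11,53/13) (11,17) (9,87/5)]
3. After y ≥ 4: [(9,4) (54/5,4) (11,53/13) (11,17) (9,87/5)]
4. After y ≤ 11: [(9,11) (9,4) (54/5,4) (11,53/13) (11,11)]
5. Canonical ring: [(9,4) (54/5,4) (11,53/13) (11,11) (9,11)]

Clipped polygon: [(9,4) (54/5,4) (11,53/13) (11,11) (9,11)]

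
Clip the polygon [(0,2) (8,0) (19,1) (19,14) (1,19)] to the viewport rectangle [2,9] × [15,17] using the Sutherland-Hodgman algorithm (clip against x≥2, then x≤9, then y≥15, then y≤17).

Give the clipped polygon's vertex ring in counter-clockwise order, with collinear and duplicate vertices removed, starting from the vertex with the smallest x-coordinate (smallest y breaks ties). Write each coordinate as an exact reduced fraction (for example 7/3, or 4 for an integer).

Clipped polygon: [(2,15) (9,15) (9,151/9) (41/5,17) (2,17)]

1. After x ≥ 2: [(2,3/2) (8,0) (19,1) (19,14) (2,337/18)]
2. After x ≤ 9: [(2,3/2) (8,0) (9,1/11) (9,151/9) (2,337/18)]
3. After y ≥ 15: [(2,15) (9,15) (9,151/9) (2,337/18)]
4. After y ≤ 17: [(2,17) (2,15) (9,15) (9,151/9) (41/5,17)]
5. Canonical ring: [(2,15) (9,15) (9,151/9) (41/5,17) (2,17)]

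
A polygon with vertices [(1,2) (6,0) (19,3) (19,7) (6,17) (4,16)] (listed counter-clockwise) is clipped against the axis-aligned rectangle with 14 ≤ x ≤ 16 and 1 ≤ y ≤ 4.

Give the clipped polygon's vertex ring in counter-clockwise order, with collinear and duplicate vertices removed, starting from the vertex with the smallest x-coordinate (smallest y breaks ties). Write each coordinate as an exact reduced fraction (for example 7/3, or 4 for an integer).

Clipped polygon: [(14,24/13) (16,30/13) (16,4) (14,4)]

1. After x ≥ 14: [(14,24/13) (19,3) (19,7) (14,141/13)]
2. After x ≤ 16: [(14,24/13) (16,30/13) (16,121/13) (14,141/13)]
3. After y ≥ 1: [(14,24/13) (16,30/13) (16,121/13) (14,141/13)]
4. After y ≤ 4: [(14,4) (14,24/13) (16,30/13) (16,4)]
5. Canonical ring: [(14,24/13) (16,30/13) (16,4) (14,4)]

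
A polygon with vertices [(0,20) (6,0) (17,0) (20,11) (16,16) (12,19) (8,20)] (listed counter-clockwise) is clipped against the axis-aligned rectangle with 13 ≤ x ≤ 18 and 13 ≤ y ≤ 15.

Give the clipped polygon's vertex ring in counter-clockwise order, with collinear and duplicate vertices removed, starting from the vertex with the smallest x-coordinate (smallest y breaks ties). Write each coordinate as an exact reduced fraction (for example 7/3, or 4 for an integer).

1. After x ≥ 13: [(13,0) (17,0) (20,11) (16,16) (13,73/4)]
2. After x ≤ 18: [(13,0) (17,0) (18,11/3) (18,27/2) (16,16) (13,73/4)]
3. After y ≥ 13: [(13,13) (18,13) (18,27/2) (16,16) (13,73/4)]
4. After y ≤ 15: [(13,15) (13,13) (18,13) (18,27/2) (84/5,15)]
5. Canonical ring: [(13,13) (18,13) (18,27/2) (84/5,15) (13,15)]

Clipped polygon: [(13,13) (18,13) (18,27/2) (84/5,15) (13,15)]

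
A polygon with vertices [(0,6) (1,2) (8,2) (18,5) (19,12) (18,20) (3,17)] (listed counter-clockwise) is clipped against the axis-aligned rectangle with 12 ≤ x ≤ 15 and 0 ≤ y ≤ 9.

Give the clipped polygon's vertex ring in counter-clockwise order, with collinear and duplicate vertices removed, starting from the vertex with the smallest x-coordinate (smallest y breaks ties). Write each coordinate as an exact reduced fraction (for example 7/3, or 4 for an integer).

Clipped polygon: [(12,16/5) (15,41/10) (15,9) (12,9)]

1. After x ≥ 12: [(12,16/5) (18,5) (19,12) (18,20) (12,94/5)]
2. After x ≤ 15: [(12,16/5) (15,41/10) (15,97/5) (12,94/5)]
3. After y ≥ 0: [(12,16/5) (15,41/10) (15,97/5) (12,94/5)]
4. After y ≤ 9: [(12,9) (12,16/5) (15,41/10) (15,9)]
5. Canonical ring: [(12,16/5) (15,41/10) (15,9) (12,9)]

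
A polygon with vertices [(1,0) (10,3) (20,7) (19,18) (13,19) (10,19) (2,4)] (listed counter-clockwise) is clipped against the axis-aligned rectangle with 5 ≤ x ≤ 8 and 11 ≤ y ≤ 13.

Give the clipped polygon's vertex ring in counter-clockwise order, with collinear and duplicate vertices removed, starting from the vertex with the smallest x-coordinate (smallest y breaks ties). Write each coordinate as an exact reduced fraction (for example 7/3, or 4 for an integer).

Clipped polygon: [(86/15,11) (8,11) (8,13) (34/5,13)]

1. After x ≥ 5: [(5,4/3) (10,3) (20,7) (19,18) (13,19) (10,19) (5,77/8)]
2. After x ≤ 8: [(5,4/3) (8,7/3) (8,61/4) (5,77/8)]
3. After y ≥ 11: [(8,11) (8,61/4) (86/15,11)]
4. After y ≤ 13: [(8,11) (8,13) (34/5,13) (86/15,11)]
5. Canonical ring: [(86/15,11) (8,11) (8,13) (34/5,13)]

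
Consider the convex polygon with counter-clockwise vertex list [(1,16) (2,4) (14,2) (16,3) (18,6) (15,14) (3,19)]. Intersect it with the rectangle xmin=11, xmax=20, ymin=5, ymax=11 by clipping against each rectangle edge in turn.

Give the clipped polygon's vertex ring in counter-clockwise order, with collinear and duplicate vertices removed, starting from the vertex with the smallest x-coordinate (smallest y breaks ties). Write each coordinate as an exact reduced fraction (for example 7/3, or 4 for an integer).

1. After x ≥ 11: [(11,5/2) (14,2) (16,3) (18,6) (15,14) (11,47/3)]
2. After x ≤ 20: [(11,5/2) (14,2) (16,3) (18,6) (15,14) (11,47/3)]
3. After y ≥ 5: [(11,5) (52/3,5) (18,6) (15,14) (11,47/3)]
4. After y ≤ 11: [(11,11) (11,5) (52/3,5) (18,6) (129/8,11)]
5. Canonical ring: [(11,5) (52/3,5) (18,6) (129/8,11) (11,11)]

Clipped polygon: [(11,5) (52/3,5) (18,6) (129/8,11) (11,11)]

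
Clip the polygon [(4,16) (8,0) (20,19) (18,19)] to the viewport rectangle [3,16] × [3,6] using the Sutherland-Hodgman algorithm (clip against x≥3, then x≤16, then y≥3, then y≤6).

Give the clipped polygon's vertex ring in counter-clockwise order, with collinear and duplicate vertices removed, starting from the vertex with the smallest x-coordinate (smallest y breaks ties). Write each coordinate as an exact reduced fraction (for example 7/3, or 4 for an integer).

1. After x ≥ 3: [(4,16) (8,0) (20,19) (18,19)]
2. After x ≤ 16: [(16,130/7) (4,16) (8,0) (16,38/3)]
3. After y ≥ 3: [(16,130/7) (4,16) (29/4,3) (188/19,3) (16,38/3)]
4. After y ≤ 6: [(13/2,6) (29/4,3) (188/19,3) (224/19,6)]
5. Canonical ring: [(13/2,6) (29/4,3) (188/19,3) (224/19,6)]

Clipped polygon: [(13/2,6) (29/4,3) (188/19,3) (224/19,6)]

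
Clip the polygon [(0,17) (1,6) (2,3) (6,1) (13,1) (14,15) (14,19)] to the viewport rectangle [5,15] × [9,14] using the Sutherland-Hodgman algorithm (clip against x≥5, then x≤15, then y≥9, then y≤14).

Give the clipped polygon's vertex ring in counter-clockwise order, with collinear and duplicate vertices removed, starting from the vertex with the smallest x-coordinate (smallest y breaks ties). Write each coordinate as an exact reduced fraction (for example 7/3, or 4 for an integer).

Clipped polygon: [(5,9) (95/7,9) (195/14,14) (5,14)]

1. After x ≥ 5: [(5,124/7) (5,3/2) (6,1) (13,1) (14,15) (14,19)]
2. After x ≤ 15: [(5,124/7) (5,3/2) (6,1) (13,1) (14,15) (14,19)]
3. After y ≥ 9: [(5,124/7) (5,9) (95/7,9) (14,15) (14,19)]
4. After y ≤ 14: [(5,14) (5,9) (95/7,9) (195/14,14)]
5. Canonical ring: [(5,9) (95/7,9) (195/14,14) (5,14)]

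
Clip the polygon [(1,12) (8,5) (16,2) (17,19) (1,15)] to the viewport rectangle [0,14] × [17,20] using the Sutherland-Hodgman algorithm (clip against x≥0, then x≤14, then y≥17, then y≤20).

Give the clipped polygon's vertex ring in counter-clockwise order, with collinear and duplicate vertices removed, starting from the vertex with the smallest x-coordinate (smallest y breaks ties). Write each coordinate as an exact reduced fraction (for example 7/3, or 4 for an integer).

Clipped polygon: [(9,17) (14,17) (14,73/4)]

1. After x ≥ 0: [(1,12) (8,5) (16,2) (17,19) (1,15)]
2. After x ≤ 14: [(1,12) (8,5) (14,11/4) (14,73/4) (1,15)]
3. After y ≥ 17: [(14,17) (14,73/4) (9,17)]
4. After y ≤ 20: [(14,17) (14,73/4) (9,17)]
5. Canonical ring: [(9,17) (14,17) (14,73/4)]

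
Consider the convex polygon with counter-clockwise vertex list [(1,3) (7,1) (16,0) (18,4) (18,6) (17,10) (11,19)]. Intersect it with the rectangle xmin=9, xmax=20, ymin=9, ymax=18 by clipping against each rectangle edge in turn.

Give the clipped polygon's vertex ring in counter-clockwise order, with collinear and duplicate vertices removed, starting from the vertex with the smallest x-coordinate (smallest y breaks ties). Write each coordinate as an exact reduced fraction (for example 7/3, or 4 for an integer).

Clipped polygon: [(9,9) (69/4,9) (17,10) (35/3,18) (83/8,18) (9,79/5)]

1. After x ≥ 9: [(9,79/5) (9,7/9) (16,0) (18,4) (18,6) (17,10) (11,19)]
2. After x ≤ 20: [(9,79/5) (9,7/9) (16,0) (18,4) (18,6) (17,10) (11,19)]
3. After y ≥ 9: [(9,79/5) (9,9) (69/4,9) (17,10) (11,19)]
4. After y ≤ 18: [(83/8,18) (9,79/5) (9,9) (69/4,9) (17,10) (35/3,18)]
5. Canonical ring: [(9,9) (69/4,9) (17,10) (35/3,18) (83/8,18) (9,79/5)]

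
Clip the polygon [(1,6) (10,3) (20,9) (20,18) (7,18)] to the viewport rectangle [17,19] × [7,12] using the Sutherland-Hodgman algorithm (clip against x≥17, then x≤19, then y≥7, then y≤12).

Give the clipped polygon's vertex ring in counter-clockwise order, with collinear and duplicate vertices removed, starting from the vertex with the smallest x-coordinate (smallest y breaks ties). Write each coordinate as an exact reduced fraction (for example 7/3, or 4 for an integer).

1. After x ≥ 17: [(17,36/5) (20,9) (20,18) (17,18)]
2. After x ≤ 19: [(17,36/5) (19,42/5) (19,18) (17,18)]
3. After y ≥ 7: [(17,36/5) (19,42/5) (19,18) (17,18)]
4. After y ≤ 12: [(17,12) (17,36/5) (19,42/5) (19,12)]
5. Canonical ring: [(17,36/5) (19,42/5) (19,12) (17,12)]

Clipped polygon: [(17,36/5) (19,42/5) (19,12) (17,12)]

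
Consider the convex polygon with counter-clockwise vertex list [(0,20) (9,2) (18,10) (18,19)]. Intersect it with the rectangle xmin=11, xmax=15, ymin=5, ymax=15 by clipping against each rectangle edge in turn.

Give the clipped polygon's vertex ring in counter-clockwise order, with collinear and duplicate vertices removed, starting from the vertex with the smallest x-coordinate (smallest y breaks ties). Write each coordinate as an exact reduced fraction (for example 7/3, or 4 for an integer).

1. After x ≥ 11: [(11,349/18) (11,34/9) (18,10) (18,19)]
2. After x ≤ 15: [(15,115/6) (11,349/18) (11,34/9) (15,22/3)]
3. After y ≥ 5: [(15,115/6) (11,349/18) (11,5) (99/8,5) (15,22/3)]
4. After y ≤ 15: [(15,15) (11,15) (11,5) (99/8,5) (15,22/3)]
5. Canonical ring: [(11,5) (99/8,5) (15,22/3) (15,15) (11,15)]

Clipped polygon: [(11,5) (99/8,5) (15,22/3) (15,15) (11,15)]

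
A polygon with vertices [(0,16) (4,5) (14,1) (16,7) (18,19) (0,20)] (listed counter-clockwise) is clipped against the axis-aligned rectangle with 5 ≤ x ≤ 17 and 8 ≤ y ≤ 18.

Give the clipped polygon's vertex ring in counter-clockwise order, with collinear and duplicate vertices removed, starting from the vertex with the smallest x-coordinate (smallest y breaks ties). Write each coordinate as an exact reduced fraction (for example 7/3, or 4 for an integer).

Clipped polygon: [(5,8) (97/6,8) (17,13) (17,18) (5,18)]

1. After x ≥ 5: [(5,23/5) (14,1) (16,7) (18,19) (5,355/18)]
2. After x ≤ 17: [(5,23/5) (14,1) (16,7) (17,13) (17,343/18) (5,355/18)]
3. After y ≥ 8: [(5,8) (97/6,8) (17,13) (17,343/18) (5,355/18)]
4. After y ≤ 18: [(5,18) (5,8) (97/6,8) (17,13) (17,18)]
5. Canonical ring: [(5,8) (97/6,8) (17,13) (17,18) (5,18)]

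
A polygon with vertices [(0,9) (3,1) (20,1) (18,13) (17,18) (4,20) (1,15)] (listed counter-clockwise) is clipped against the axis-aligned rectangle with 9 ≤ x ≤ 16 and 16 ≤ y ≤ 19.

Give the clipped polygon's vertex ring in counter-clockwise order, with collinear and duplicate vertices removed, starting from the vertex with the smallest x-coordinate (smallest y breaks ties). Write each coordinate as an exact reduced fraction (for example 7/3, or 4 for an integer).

Clipped polygon: [(9,16) (16,16) (16,236/13) (21/2,19) (9,19)]

1. After x ≥ 9: [(9,1) (20,1) (18,13) (17,18) (9,250/13)]
2. After x ≤ 16: [(9,1) (16,1) (16,236/13) (9,250/13)]
3. After y ≥ 16: [(9,16) (16,16) (16,236/13) (9,250/13)]
4. After y ≤ 19: [(9,19) (9,16) (16,16) (16,236/13) (21/2,19)]
5. Canonical ring: [(9,16) (16,16) (16,236/13) (21/2,19) (9,19)]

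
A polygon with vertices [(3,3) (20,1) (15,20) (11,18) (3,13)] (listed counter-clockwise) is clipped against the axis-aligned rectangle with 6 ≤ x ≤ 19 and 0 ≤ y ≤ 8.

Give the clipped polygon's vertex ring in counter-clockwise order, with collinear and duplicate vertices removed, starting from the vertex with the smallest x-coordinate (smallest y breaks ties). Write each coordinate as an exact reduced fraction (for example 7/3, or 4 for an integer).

1. After x ≥ 6: [(6,45/17) (20,1) (15,20) (11,18) (6,119/8)]
2. After x ≤ 19: [(6,45/17) (19,19/17) (19,24/5) (15,20) (11,18) (6,119/8)]
3. After y ≥ 0: [(6,45/17) (19,19/17) (19,24/5) (15,20) (11,18) (6,119/8)]
4. After y ≤ 8: [(6,8) (6,45/17) (19,19/17) (19,24/5) (345/19,8)]
5. Canonical ring: [(6,45/17) (19,19/17) (19,24/5) (345/19,8) (6,8)]

Clipped polygon: [(6,45/17) (19,19/17) (19,24/5) (345/19,8) (6,8)]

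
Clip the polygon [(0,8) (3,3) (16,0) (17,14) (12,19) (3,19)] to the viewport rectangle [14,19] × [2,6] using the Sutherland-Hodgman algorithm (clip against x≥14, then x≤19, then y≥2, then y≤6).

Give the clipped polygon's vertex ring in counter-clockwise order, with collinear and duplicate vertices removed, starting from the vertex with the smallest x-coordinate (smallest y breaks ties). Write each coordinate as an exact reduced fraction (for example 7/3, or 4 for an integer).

1. After x ≥ 14: [(14,6/13) (16,0) (17,14) (14,17)]
2. After x ≤ 19: [(14,6/13) (16,0) (17,14) (14,17)]
3. After y ≥ 2: [(14,2) (113/7,2) (17,14) (14,17)]
4. After y ≤ 6: [(14,6) (14,2) (113/7,2) (115/7,6)]
5. Canonical ring: [(14,2) (113/7,2) (115/7,6) (14,6)]

Clipped polygon: [(14,2) (113/7,2) (115/7,6) (14,6)]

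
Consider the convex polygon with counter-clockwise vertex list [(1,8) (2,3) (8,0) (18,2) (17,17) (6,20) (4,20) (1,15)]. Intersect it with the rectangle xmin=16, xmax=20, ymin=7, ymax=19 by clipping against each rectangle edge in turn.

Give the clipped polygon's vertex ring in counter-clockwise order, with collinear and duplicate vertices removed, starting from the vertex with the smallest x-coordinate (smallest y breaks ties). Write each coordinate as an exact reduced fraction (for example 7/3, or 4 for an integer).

Clipped polygon: [(16,7) (53/3,7) (17,17) (16,190/11)]

1. After x ≥ 16: [(16,8/5) (18,2) (17,17) (16,190/11)]
2. After x ≤ 20: [(16,8/5) (18,2) (17,17) (16,190/11)]
3. After y ≥ 7: [(16,7) (53/3,7) (17,17) (16,190/11)]
4. After y ≤ 19: [(16,7) (53/3,7) (17,17) (16,190/11)]
5. Canonical ring: [(16,7) (53/3,7) (17,17) (16,190/11)]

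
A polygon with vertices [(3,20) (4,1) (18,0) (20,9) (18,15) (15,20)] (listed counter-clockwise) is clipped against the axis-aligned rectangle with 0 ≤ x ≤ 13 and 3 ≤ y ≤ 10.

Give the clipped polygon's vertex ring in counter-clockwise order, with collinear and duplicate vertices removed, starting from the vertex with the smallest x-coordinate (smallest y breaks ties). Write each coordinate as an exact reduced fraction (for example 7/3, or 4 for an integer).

1. After x ≥ 0: [(3,20) (4,1) (18,0) (20,9) (18,15) (15,20)]
2. After x ≤ 13: [(13,20) (3,20) (4,1) (13,5/14)]
3. After y ≥ 3: [(13,3) (13,20) (3,20) (74/19,3)]
4. After y ≤ 10: [(13,3) (13,10) (67/19,10) (74/19,3)]
5. Canonical ring: [(67/19,10) (74/19,3) (13,3) (13,10)]

Clipped polygon: [(67/19,10) (74/19,3) (13,3) (13,10)]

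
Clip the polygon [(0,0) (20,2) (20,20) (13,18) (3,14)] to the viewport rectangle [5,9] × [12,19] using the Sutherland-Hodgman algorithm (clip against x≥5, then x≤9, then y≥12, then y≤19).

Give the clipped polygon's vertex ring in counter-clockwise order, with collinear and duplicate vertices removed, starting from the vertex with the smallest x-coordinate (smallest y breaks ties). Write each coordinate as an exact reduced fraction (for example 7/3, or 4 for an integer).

Clipped polygon: [(5,12) (9,12) (9,82/5) (5,74/5)]

1. After x ≥ 5: [(5,1/2) (20,2) (20,20) (13,18) (5,74/5)]
2. After x ≤ 9: [(5,1/2) (9,9/10) (9,82/5) (5,74/5)]
3. After y ≥ 12: [(5,12) (9,12) (9,82/5) (5,74/5)]
4. After y ≤ 19: [(5,12) (9,12) (9,82/5) (5,74/5)]
5. Canonical ring: [(5,12) (9,12) (9,82/5) (5,74/5)]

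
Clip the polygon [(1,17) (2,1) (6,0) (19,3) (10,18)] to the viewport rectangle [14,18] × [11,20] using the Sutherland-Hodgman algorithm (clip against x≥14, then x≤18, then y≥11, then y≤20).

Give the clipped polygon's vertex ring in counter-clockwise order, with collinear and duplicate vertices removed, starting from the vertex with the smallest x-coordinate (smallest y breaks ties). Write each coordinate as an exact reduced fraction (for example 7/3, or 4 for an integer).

Clipped polygon: [(14,11) (71/5,11) (14,34/3)]

1. After x ≥ 14: [(14,24/13) (19,3) (14,34/3)]
2. After x ≤ 18: [(14,24/13) (18,36/13) (18,14/3) (14,34/3)]
3. After y ≥ 11: [(14,11) (71/5,11) (14,34/3)]
4. After y ≤ 20: [(14,11) (71/5,11) (14,34/3)]
5. Canonical ring: [(14,11) (71/5,11) (14,34/3)]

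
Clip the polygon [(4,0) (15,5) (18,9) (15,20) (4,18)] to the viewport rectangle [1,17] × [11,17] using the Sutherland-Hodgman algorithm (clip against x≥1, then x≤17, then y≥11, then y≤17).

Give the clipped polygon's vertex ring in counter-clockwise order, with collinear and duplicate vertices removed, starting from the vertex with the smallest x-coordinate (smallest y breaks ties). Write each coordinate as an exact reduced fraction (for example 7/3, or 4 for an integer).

1. After x ≥ 1: [(4,0) (15,5) (18,9) (15,20) (4,18)]
2. After x ≤ 17: [(4,0) (15,5) (17,23/3) (17,38/3) (15,20) (4,18)]
3. After y ≥ 11: [(4,11) (17,11) (17,38/3) (15,20) (4,18)]
4. After y ≤ 17: [(4,17) (4,11) (17,11) (17,38/3) (174/11,17)]
5. Canonical ring: [(4,11) (17,11) (17,38/3) (174/11,17) (4,17)]

Clipped polygon: [(4,11) (17,11) (17,38/3) (174/11,17) (4,17)]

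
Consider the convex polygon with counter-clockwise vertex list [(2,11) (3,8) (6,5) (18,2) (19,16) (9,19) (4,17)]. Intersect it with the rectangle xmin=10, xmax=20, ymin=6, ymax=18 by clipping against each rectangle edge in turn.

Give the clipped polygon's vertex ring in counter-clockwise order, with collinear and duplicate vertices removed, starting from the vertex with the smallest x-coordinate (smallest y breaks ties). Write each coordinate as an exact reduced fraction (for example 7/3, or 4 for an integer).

Clipped polygon: [(10,6) (128/7,6) (19,16) (37/3,18) (10,18)]

1. After x ≥ 10: [(10,4) (18,2) (19,16) (10,187/10)]
2. After x ≤ 20: [(10,4) (18,2) (19,16) (10,187/10)]
3. After y ≥ 6: [(10,6) (128/7,6) (19,16) (10,187/10)]
4. After y ≤ 18: [(10,18) (10,6) (128/7,6) (19,16) (37/3,18)]
5. Canonical ring: [(10,6) (128/7,6) (19,16) (37/3,18) (10,18)]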